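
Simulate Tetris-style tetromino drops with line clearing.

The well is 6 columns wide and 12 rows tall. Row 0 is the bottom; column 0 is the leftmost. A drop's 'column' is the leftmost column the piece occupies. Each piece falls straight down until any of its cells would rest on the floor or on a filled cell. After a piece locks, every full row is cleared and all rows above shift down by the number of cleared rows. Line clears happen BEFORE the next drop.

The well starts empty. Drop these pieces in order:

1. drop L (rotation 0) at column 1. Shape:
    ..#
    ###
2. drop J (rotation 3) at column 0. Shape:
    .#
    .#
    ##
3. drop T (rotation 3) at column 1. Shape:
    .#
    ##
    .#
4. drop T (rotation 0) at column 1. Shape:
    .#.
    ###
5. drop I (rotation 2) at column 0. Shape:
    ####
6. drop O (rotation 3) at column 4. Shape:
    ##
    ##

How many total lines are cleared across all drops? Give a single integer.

Answer: 0

Derivation:
Drop 1: L rot0 at col 1 lands with bottom-row=0; cleared 0 line(s) (total 0); column heights now [0 1 1 2 0 0], max=2
Drop 2: J rot3 at col 0 lands with bottom-row=1; cleared 0 line(s) (total 0); column heights now [2 4 1 2 0 0], max=4
Drop 3: T rot3 at col 1 lands with bottom-row=3; cleared 0 line(s) (total 0); column heights now [2 5 6 2 0 0], max=6
Drop 4: T rot0 at col 1 lands with bottom-row=6; cleared 0 line(s) (total 0); column heights now [2 7 8 7 0 0], max=8
Drop 5: I rot2 at col 0 lands with bottom-row=8; cleared 0 line(s) (total 0); column heights now [9 9 9 9 0 0], max=9
Drop 6: O rot3 at col 4 lands with bottom-row=0; cleared 0 line(s) (total 0); column heights now [9 9 9 9 2 2], max=9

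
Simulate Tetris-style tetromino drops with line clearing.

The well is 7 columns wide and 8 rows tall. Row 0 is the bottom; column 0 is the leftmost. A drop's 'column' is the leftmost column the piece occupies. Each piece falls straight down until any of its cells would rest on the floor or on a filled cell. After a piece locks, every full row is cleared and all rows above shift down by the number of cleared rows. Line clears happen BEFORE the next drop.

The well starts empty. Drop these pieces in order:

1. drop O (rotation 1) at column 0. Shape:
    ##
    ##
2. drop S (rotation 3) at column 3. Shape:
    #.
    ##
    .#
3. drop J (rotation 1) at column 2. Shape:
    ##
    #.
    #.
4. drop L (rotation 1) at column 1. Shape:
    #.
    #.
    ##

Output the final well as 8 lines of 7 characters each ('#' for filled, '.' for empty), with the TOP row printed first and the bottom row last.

Answer: .......
.#.....
.#.....
.##....
..##...
..##...
#####..
##..#..

Derivation:
Drop 1: O rot1 at col 0 lands with bottom-row=0; cleared 0 line(s) (total 0); column heights now [2 2 0 0 0 0 0], max=2
Drop 2: S rot3 at col 3 lands with bottom-row=0; cleared 0 line(s) (total 0); column heights now [2 2 0 3 2 0 0], max=3
Drop 3: J rot1 at col 2 lands with bottom-row=1; cleared 0 line(s) (total 0); column heights now [2 2 4 4 2 0 0], max=4
Drop 4: L rot1 at col 1 lands with bottom-row=4; cleared 0 line(s) (total 0); column heights now [2 7 5 4 2 0 0], max=7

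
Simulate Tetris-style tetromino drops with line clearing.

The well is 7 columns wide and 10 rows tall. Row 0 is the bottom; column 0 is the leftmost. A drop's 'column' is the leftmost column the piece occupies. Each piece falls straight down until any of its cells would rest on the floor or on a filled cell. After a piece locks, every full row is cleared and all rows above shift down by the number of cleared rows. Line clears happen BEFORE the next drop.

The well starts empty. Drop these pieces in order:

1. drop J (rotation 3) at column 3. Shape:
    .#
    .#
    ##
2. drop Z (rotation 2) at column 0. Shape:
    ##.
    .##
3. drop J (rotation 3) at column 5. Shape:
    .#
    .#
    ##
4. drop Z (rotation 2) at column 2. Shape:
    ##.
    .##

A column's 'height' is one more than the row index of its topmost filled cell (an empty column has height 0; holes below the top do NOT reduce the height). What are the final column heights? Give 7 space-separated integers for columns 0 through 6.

Answer: 2 2 5 5 4 1 3

Derivation:
Drop 1: J rot3 at col 3 lands with bottom-row=0; cleared 0 line(s) (total 0); column heights now [0 0 0 1 3 0 0], max=3
Drop 2: Z rot2 at col 0 lands with bottom-row=0; cleared 0 line(s) (total 0); column heights now [2 2 1 1 3 0 0], max=3
Drop 3: J rot3 at col 5 lands with bottom-row=0; cleared 0 line(s) (total 0); column heights now [2 2 1 1 3 1 3], max=3
Drop 4: Z rot2 at col 2 lands with bottom-row=3; cleared 0 line(s) (total 0); column heights now [2 2 5 5 4 1 3], max=5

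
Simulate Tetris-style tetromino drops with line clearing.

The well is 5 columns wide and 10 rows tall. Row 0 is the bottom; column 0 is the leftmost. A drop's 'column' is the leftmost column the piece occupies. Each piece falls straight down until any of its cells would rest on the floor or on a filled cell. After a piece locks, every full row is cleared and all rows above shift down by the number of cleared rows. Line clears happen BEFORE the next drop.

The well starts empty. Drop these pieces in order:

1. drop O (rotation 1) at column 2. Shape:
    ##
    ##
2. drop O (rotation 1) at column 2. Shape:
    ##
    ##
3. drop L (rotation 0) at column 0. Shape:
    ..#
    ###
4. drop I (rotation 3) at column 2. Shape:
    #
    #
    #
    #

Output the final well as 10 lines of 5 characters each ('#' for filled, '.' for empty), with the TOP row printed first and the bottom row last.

Drop 1: O rot1 at col 2 lands with bottom-row=0; cleared 0 line(s) (total 0); column heights now [0 0 2 2 0], max=2
Drop 2: O rot1 at col 2 lands with bottom-row=2; cleared 0 line(s) (total 0); column heights now [0 0 4 4 0], max=4
Drop 3: L rot0 at col 0 lands with bottom-row=4; cleared 0 line(s) (total 0); column heights now [5 5 6 4 0], max=6
Drop 4: I rot3 at col 2 lands with bottom-row=6; cleared 0 line(s) (total 0); column heights now [5 5 10 4 0], max=10

Answer: ..#..
..#..
..#..
..#..
..#..
###..
..##.
..##.
..##.
..##.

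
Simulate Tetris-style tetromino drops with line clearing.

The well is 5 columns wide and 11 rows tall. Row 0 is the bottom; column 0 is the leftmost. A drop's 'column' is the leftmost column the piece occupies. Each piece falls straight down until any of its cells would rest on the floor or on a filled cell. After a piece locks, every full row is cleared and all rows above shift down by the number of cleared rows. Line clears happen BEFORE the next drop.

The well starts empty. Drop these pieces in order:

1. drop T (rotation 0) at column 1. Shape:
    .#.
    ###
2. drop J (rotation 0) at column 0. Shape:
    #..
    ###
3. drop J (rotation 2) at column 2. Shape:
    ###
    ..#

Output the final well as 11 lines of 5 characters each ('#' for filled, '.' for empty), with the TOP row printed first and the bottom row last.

Answer: .....
.....
.....
.....
.....
.....
.....
#.###
###.#
..#..
.###.

Derivation:
Drop 1: T rot0 at col 1 lands with bottom-row=0; cleared 0 line(s) (total 0); column heights now [0 1 2 1 0], max=2
Drop 2: J rot0 at col 0 lands with bottom-row=2; cleared 0 line(s) (total 0); column heights now [4 3 3 1 0], max=4
Drop 3: J rot2 at col 2 lands with bottom-row=2; cleared 0 line(s) (total 0); column heights now [4 3 4 4 4], max=4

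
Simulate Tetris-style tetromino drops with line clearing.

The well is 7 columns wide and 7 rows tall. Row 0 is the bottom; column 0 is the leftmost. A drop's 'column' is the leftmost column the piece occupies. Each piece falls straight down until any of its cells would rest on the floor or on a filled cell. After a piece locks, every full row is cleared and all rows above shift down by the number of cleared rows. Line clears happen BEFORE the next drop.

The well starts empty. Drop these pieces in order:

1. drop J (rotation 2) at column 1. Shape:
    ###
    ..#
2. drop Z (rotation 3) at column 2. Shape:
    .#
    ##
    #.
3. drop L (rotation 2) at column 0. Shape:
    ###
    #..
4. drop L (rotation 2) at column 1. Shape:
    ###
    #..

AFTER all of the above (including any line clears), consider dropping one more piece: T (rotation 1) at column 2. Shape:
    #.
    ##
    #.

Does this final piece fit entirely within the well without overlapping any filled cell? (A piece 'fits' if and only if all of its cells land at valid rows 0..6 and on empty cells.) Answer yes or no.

Answer: no

Derivation:
Drop 1: J rot2 at col 1 lands with bottom-row=0; cleared 0 line(s) (total 0); column heights now [0 2 2 2 0 0 0], max=2
Drop 2: Z rot3 at col 2 lands with bottom-row=2; cleared 0 line(s) (total 0); column heights now [0 2 4 5 0 0 0], max=5
Drop 3: L rot2 at col 0 lands with bottom-row=3; cleared 0 line(s) (total 0); column heights now [5 5 5 5 0 0 0], max=5
Drop 4: L rot2 at col 1 lands with bottom-row=5; cleared 0 line(s) (total 0); column heights now [5 7 7 7 0 0 0], max=7
Test piece T rot1 at col 2 (width 2): heights before test = [5 7 7 7 0 0 0]; fits = False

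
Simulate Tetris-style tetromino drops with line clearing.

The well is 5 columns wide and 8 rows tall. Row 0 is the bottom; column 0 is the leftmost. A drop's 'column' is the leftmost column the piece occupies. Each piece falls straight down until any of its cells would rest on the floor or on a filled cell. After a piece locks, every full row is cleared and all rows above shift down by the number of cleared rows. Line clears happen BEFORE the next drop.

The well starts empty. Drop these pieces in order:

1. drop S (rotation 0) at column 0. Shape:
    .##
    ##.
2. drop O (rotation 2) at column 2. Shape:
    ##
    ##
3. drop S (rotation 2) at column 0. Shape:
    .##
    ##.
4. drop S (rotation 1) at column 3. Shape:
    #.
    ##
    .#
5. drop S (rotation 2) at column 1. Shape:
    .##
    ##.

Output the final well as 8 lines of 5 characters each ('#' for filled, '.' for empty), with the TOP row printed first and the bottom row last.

Answer: .....
.....
..##.
.###.
.####
..##.
.##..
##...

Derivation:
Drop 1: S rot0 at col 0 lands with bottom-row=0; cleared 0 line(s) (total 0); column heights now [1 2 2 0 0], max=2
Drop 2: O rot2 at col 2 lands with bottom-row=2; cleared 0 line(s) (total 0); column heights now [1 2 4 4 0], max=4
Drop 3: S rot2 at col 0 lands with bottom-row=3; cleared 0 line(s) (total 0); column heights now [4 5 5 4 0], max=5
Drop 4: S rot1 at col 3 lands with bottom-row=3; cleared 1 line(s) (total 1); column heights now [1 4 4 5 4], max=5
Drop 5: S rot2 at col 1 lands with bottom-row=4; cleared 0 line(s) (total 1); column heights now [1 5 6 6 4], max=6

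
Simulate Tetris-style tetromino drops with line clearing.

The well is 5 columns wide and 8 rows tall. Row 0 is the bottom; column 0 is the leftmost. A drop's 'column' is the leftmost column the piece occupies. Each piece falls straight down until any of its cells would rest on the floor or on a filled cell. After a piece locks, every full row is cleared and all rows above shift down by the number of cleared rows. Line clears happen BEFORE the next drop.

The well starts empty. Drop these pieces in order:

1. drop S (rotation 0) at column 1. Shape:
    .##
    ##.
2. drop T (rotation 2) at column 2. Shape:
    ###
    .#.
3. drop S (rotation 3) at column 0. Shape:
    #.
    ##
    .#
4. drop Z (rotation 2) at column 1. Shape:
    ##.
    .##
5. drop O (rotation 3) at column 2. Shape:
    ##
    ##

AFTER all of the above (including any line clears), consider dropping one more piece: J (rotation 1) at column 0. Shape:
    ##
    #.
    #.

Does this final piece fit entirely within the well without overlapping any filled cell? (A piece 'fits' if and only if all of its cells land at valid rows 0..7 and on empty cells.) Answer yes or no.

Answer: yes

Derivation:
Drop 1: S rot0 at col 1 lands with bottom-row=0; cleared 0 line(s) (total 0); column heights now [0 1 2 2 0], max=2
Drop 2: T rot2 at col 2 lands with bottom-row=2; cleared 0 line(s) (total 0); column heights now [0 1 4 4 4], max=4
Drop 3: S rot3 at col 0 lands with bottom-row=1; cleared 0 line(s) (total 0); column heights now [4 3 4 4 4], max=4
Drop 4: Z rot2 at col 1 lands with bottom-row=4; cleared 0 line(s) (total 0); column heights now [4 6 6 5 4], max=6
Drop 5: O rot3 at col 2 lands with bottom-row=6; cleared 0 line(s) (total 0); column heights now [4 6 8 8 4], max=8
Test piece J rot1 at col 0 (width 2): heights before test = [4 6 8 8 4]; fits = True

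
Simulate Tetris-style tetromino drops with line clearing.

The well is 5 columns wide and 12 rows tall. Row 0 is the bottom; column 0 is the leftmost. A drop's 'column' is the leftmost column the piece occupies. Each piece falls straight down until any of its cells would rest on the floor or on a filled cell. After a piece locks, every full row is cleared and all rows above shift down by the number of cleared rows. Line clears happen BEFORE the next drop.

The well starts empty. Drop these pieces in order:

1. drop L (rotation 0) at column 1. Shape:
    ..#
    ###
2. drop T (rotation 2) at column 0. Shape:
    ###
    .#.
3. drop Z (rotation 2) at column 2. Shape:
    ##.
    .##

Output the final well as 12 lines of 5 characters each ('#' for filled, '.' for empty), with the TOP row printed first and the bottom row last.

Drop 1: L rot0 at col 1 lands with bottom-row=0; cleared 0 line(s) (total 0); column heights now [0 1 1 2 0], max=2
Drop 2: T rot2 at col 0 lands with bottom-row=1; cleared 0 line(s) (total 0); column heights now [3 3 3 2 0], max=3
Drop 3: Z rot2 at col 2 lands with bottom-row=2; cleared 1 line(s) (total 1); column heights now [0 2 3 3 0], max=3

Answer: .....
.....
.....
.....
.....
.....
.....
.....
.....
..##.
.#.#.
.###.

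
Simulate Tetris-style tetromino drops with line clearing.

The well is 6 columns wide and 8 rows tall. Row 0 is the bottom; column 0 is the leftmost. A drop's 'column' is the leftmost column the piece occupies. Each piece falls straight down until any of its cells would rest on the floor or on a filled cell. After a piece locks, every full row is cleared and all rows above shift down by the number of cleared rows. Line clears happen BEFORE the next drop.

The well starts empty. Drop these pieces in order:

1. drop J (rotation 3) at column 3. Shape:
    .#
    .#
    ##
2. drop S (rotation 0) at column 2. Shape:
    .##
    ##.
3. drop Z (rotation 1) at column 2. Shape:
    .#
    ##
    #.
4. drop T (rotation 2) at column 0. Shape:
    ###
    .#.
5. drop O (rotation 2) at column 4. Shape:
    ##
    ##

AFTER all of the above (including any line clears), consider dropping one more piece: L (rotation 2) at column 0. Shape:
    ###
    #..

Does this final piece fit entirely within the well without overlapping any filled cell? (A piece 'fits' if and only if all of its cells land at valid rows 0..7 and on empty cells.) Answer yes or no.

Answer: yes

Derivation:
Drop 1: J rot3 at col 3 lands with bottom-row=0; cleared 0 line(s) (total 0); column heights now [0 0 0 1 3 0], max=3
Drop 2: S rot0 at col 2 lands with bottom-row=2; cleared 0 line(s) (total 0); column heights now [0 0 3 4 4 0], max=4
Drop 3: Z rot1 at col 2 lands with bottom-row=3; cleared 0 line(s) (total 0); column heights now [0 0 5 6 4 0], max=6
Drop 4: T rot2 at col 0 lands with bottom-row=4; cleared 0 line(s) (total 0); column heights now [6 6 6 6 4 0], max=6
Drop 5: O rot2 at col 4 lands with bottom-row=4; cleared 1 line(s) (total 1); column heights now [0 5 5 5 5 5], max=5
Test piece L rot2 at col 0 (width 3): heights before test = [0 5 5 5 5 5]; fits = True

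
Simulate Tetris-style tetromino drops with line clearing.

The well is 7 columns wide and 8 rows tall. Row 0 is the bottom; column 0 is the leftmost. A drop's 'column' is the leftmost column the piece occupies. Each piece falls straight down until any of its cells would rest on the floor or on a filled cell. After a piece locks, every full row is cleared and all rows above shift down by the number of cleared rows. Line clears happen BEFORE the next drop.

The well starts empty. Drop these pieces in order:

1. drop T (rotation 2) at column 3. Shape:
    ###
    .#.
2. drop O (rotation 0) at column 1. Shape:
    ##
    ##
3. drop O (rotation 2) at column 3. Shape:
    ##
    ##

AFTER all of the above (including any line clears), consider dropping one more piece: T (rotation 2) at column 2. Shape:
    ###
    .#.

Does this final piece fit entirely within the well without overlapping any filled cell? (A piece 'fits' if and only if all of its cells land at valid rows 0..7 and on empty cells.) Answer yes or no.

Answer: yes

Derivation:
Drop 1: T rot2 at col 3 lands with bottom-row=0; cleared 0 line(s) (total 0); column heights now [0 0 0 2 2 2 0], max=2
Drop 2: O rot0 at col 1 lands with bottom-row=0; cleared 0 line(s) (total 0); column heights now [0 2 2 2 2 2 0], max=2
Drop 3: O rot2 at col 3 lands with bottom-row=2; cleared 0 line(s) (total 0); column heights now [0 2 2 4 4 2 0], max=4
Test piece T rot2 at col 2 (width 3): heights before test = [0 2 2 4 4 2 0]; fits = True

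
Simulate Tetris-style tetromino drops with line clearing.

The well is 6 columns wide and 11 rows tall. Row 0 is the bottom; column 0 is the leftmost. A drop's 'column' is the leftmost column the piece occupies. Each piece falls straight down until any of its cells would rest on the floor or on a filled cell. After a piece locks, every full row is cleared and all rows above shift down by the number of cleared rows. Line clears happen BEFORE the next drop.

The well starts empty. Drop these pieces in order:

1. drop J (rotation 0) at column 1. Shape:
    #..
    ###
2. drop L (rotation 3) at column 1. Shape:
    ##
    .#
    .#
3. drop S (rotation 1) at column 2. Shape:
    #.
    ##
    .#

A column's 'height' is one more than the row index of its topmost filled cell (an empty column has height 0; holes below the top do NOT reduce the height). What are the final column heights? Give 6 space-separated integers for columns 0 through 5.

Drop 1: J rot0 at col 1 lands with bottom-row=0; cleared 0 line(s) (total 0); column heights now [0 2 1 1 0 0], max=2
Drop 2: L rot3 at col 1 lands with bottom-row=1; cleared 0 line(s) (total 0); column heights now [0 4 4 1 0 0], max=4
Drop 3: S rot1 at col 2 lands with bottom-row=3; cleared 0 line(s) (total 0); column heights now [0 4 6 5 0 0], max=6

Answer: 0 4 6 5 0 0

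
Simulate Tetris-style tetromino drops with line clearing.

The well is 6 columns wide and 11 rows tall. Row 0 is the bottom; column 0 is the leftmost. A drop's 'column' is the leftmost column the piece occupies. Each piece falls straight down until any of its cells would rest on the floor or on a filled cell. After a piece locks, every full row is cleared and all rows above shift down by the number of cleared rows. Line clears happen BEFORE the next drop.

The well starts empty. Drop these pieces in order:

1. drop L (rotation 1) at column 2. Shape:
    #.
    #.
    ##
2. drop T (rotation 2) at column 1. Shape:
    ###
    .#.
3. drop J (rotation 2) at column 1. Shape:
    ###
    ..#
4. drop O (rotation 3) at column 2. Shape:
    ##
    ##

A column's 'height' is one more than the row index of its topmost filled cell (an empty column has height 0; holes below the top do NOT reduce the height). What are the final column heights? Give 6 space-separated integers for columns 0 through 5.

Answer: 0 7 9 9 0 0

Derivation:
Drop 1: L rot1 at col 2 lands with bottom-row=0; cleared 0 line(s) (total 0); column heights now [0 0 3 1 0 0], max=3
Drop 2: T rot2 at col 1 lands with bottom-row=3; cleared 0 line(s) (total 0); column heights now [0 5 5 5 0 0], max=5
Drop 3: J rot2 at col 1 lands with bottom-row=5; cleared 0 line(s) (total 0); column heights now [0 7 7 7 0 0], max=7
Drop 4: O rot3 at col 2 lands with bottom-row=7; cleared 0 line(s) (total 0); column heights now [0 7 9 9 0 0], max=9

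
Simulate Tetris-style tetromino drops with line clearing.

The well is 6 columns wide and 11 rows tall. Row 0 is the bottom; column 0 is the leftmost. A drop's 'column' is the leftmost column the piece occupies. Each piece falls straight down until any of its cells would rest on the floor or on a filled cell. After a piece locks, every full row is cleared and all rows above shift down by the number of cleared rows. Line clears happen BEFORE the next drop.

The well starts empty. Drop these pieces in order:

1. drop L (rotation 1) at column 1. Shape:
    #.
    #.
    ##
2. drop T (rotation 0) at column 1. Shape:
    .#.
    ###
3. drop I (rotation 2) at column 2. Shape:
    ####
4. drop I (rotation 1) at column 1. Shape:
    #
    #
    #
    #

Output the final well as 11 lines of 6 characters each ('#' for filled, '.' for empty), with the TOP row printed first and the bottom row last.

Answer: ......
......
......
.#....
.#....
.#####
.##...
.###..
.#....
.#....
.##...

Derivation:
Drop 1: L rot1 at col 1 lands with bottom-row=0; cleared 0 line(s) (total 0); column heights now [0 3 1 0 0 0], max=3
Drop 2: T rot0 at col 1 lands with bottom-row=3; cleared 0 line(s) (total 0); column heights now [0 4 5 4 0 0], max=5
Drop 3: I rot2 at col 2 lands with bottom-row=5; cleared 0 line(s) (total 0); column heights now [0 4 6 6 6 6], max=6
Drop 4: I rot1 at col 1 lands with bottom-row=4; cleared 0 line(s) (total 0); column heights now [0 8 6 6 6 6], max=8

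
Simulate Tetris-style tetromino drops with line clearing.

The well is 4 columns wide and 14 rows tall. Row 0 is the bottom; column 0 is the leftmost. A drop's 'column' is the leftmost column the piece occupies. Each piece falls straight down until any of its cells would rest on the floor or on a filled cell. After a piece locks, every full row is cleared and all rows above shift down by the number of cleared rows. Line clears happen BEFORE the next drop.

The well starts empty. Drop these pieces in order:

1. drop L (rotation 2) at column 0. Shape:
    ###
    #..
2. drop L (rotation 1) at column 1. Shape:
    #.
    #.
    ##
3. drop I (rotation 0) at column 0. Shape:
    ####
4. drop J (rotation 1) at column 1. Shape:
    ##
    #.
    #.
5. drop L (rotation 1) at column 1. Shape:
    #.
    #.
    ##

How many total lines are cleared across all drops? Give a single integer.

Answer: 1

Derivation:
Drop 1: L rot2 at col 0 lands with bottom-row=0; cleared 0 line(s) (total 0); column heights now [2 2 2 0], max=2
Drop 2: L rot1 at col 1 lands with bottom-row=2; cleared 0 line(s) (total 0); column heights now [2 5 3 0], max=5
Drop 3: I rot0 at col 0 lands with bottom-row=5; cleared 1 line(s) (total 1); column heights now [2 5 3 0], max=5
Drop 4: J rot1 at col 1 lands with bottom-row=5; cleared 0 line(s) (total 1); column heights now [2 8 8 0], max=8
Drop 5: L rot1 at col 1 lands with bottom-row=8; cleared 0 line(s) (total 1); column heights now [2 11 9 0], max=11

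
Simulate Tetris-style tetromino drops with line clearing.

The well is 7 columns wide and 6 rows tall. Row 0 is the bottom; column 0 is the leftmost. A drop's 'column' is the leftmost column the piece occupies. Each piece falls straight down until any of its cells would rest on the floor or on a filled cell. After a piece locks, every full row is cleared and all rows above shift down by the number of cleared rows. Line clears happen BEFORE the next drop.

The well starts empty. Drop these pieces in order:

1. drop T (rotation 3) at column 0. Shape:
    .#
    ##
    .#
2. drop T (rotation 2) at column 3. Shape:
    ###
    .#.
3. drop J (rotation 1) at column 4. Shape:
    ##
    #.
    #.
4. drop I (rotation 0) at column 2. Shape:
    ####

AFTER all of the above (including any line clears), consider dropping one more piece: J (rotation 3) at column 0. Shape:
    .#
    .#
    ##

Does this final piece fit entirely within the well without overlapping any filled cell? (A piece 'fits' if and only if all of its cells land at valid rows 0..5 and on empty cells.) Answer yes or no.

Answer: yes

Derivation:
Drop 1: T rot3 at col 0 lands with bottom-row=0; cleared 0 line(s) (total 0); column heights now [2 3 0 0 0 0 0], max=3
Drop 2: T rot2 at col 3 lands with bottom-row=0; cleared 0 line(s) (total 0); column heights now [2 3 0 2 2 2 0], max=3
Drop 3: J rot1 at col 4 lands with bottom-row=2; cleared 0 line(s) (total 0); column heights now [2 3 0 2 5 5 0], max=5
Drop 4: I rot0 at col 2 lands with bottom-row=5; cleared 0 line(s) (total 0); column heights now [2 3 6 6 6 6 0], max=6
Test piece J rot3 at col 0 (width 2): heights before test = [2 3 6 6 6 6 0]; fits = True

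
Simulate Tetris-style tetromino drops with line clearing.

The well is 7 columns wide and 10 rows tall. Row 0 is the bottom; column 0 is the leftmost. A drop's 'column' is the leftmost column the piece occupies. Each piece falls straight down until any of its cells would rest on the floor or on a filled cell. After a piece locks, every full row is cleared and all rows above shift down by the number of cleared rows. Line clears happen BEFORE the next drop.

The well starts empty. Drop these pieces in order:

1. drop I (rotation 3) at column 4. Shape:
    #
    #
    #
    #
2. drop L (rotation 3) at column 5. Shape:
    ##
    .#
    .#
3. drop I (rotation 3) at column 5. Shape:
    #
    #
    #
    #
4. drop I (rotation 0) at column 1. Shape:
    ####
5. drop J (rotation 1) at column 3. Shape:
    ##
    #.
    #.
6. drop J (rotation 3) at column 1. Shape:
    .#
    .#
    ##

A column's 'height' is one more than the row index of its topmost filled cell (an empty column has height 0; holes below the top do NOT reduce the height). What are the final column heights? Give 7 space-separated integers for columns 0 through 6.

Drop 1: I rot3 at col 4 lands with bottom-row=0; cleared 0 line(s) (total 0); column heights now [0 0 0 0 4 0 0], max=4
Drop 2: L rot3 at col 5 lands with bottom-row=0; cleared 0 line(s) (total 0); column heights now [0 0 0 0 4 3 3], max=4
Drop 3: I rot3 at col 5 lands with bottom-row=3; cleared 0 line(s) (total 0); column heights now [0 0 0 0 4 7 3], max=7
Drop 4: I rot0 at col 1 lands with bottom-row=4; cleared 0 line(s) (total 0); column heights now [0 5 5 5 5 7 3], max=7
Drop 5: J rot1 at col 3 lands with bottom-row=5; cleared 0 line(s) (total 0); column heights now [0 5 5 8 8 7 3], max=8
Drop 6: J rot3 at col 1 lands with bottom-row=5; cleared 0 line(s) (total 0); column heights now [0 6 8 8 8 7 3], max=8

Answer: 0 6 8 8 8 7 3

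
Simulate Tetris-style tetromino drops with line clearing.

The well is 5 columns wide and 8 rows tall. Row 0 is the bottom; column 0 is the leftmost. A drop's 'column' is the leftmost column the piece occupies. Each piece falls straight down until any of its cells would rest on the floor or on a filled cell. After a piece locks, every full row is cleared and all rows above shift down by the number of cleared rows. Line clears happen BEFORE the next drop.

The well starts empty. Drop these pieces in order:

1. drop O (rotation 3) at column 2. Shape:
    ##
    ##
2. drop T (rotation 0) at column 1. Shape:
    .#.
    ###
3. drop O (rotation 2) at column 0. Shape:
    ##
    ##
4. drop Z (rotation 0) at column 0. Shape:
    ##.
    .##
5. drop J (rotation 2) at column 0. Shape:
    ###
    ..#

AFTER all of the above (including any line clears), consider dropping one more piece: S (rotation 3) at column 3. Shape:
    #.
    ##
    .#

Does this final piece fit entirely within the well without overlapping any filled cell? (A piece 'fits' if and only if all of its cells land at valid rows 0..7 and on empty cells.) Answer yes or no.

Answer: yes

Derivation:
Drop 1: O rot3 at col 2 lands with bottom-row=0; cleared 0 line(s) (total 0); column heights now [0 0 2 2 0], max=2
Drop 2: T rot0 at col 1 lands with bottom-row=2; cleared 0 line(s) (total 0); column heights now [0 3 4 3 0], max=4
Drop 3: O rot2 at col 0 lands with bottom-row=3; cleared 0 line(s) (total 0); column heights now [5 5 4 3 0], max=5
Drop 4: Z rot0 at col 0 lands with bottom-row=5; cleared 0 line(s) (total 0); column heights now [7 7 6 3 0], max=7
Drop 5: J rot2 at col 0 lands with bottom-row=6; cleared 0 line(s) (total 0); column heights now [8 8 8 3 0], max=8
Test piece S rot3 at col 3 (width 2): heights before test = [8 8 8 3 0]; fits = True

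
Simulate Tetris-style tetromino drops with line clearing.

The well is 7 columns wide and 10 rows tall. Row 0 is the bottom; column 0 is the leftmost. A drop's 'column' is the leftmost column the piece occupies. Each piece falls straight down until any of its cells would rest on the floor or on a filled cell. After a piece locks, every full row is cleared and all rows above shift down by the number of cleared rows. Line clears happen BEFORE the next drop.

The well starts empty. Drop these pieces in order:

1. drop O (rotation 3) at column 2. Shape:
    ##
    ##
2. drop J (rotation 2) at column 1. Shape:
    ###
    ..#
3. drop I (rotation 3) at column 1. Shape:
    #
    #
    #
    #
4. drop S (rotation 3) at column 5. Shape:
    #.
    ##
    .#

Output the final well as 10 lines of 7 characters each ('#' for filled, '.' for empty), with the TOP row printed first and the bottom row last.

Drop 1: O rot3 at col 2 lands with bottom-row=0; cleared 0 line(s) (total 0); column heights now [0 0 2 2 0 0 0], max=2
Drop 2: J rot2 at col 1 lands with bottom-row=2; cleared 0 line(s) (total 0); column heights now [0 4 4 4 0 0 0], max=4
Drop 3: I rot3 at col 1 lands with bottom-row=4; cleared 0 line(s) (total 0); column heights now [0 8 4 4 0 0 0], max=8
Drop 4: S rot3 at col 5 lands with bottom-row=0; cleared 0 line(s) (total 0); column heights now [0 8 4 4 0 3 2], max=8

Answer: .......
.......
.#.....
.#.....
.#.....
.#.....
.###...
...#.#.
..##.##
..##..#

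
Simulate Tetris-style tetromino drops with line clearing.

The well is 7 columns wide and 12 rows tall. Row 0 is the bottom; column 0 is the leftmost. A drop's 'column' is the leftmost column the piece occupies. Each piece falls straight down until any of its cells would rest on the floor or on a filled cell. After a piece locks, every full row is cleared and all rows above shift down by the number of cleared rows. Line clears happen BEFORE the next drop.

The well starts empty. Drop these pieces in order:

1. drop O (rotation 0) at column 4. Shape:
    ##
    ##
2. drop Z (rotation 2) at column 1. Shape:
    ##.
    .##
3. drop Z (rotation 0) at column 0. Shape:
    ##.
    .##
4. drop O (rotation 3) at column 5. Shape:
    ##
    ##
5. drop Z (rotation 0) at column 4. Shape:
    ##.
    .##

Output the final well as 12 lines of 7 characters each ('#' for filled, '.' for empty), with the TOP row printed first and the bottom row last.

Drop 1: O rot0 at col 4 lands with bottom-row=0; cleared 0 line(s) (total 0); column heights now [0 0 0 0 2 2 0], max=2
Drop 2: Z rot2 at col 1 lands with bottom-row=0; cleared 0 line(s) (total 0); column heights now [0 2 2 1 2 2 0], max=2
Drop 3: Z rot0 at col 0 lands with bottom-row=2; cleared 0 line(s) (total 0); column heights now [4 4 3 1 2 2 0], max=4
Drop 4: O rot3 at col 5 lands with bottom-row=2; cleared 0 line(s) (total 0); column heights now [4 4 3 1 2 4 4], max=4
Drop 5: Z rot0 at col 4 lands with bottom-row=4; cleared 0 line(s) (total 0); column heights now [4 4 3 1 6 6 5], max=6

Answer: .......
.......
.......
.......
.......
.......
....##.
.....##
##...##
.##..##
.##.##.
..####.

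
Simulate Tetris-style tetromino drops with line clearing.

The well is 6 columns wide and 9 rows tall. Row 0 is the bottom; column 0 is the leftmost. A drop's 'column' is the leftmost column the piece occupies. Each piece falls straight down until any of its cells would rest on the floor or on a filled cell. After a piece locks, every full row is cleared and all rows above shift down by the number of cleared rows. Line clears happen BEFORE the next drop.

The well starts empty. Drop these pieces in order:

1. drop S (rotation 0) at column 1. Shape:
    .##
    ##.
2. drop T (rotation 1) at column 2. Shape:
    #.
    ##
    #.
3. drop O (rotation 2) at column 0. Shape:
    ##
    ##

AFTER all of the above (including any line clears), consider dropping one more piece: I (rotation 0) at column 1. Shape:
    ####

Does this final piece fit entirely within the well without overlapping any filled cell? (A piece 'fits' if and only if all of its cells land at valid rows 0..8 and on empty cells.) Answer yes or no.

Drop 1: S rot0 at col 1 lands with bottom-row=0; cleared 0 line(s) (total 0); column heights now [0 1 2 2 0 0], max=2
Drop 2: T rot1 at col 2 lands with bottom-row=2; cleared 0 line(s) (total 0); column heights now [0 1 5 4 0 0], max=5
Drop 3: O rot2 at col 0 lands with bottom-row=1; cleared 0 line(s) (total 0); column heights now [3 3 5 4 0 0], max=5
Test piece I rot0 at col 1 (width 4): heights before test = [3 3 5 4 0 0]; fits = True

Answer: yes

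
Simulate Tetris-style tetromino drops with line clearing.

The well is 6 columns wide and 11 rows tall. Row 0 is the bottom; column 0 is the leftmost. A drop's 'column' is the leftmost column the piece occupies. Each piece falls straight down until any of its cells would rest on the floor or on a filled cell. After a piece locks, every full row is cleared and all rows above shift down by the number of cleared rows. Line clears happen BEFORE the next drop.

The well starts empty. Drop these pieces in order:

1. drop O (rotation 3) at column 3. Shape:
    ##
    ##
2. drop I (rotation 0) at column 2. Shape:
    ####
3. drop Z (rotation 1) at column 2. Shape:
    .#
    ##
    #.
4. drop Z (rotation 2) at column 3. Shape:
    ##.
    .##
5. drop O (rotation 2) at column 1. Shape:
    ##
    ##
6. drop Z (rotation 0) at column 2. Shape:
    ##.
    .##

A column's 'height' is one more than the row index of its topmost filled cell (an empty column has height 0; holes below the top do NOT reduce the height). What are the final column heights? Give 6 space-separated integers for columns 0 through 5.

Answer: 0 7 9 9 8 6

Derivation:
Drop 1: O rot3 at col 3 lands with bottom-row=0; cleared 0 line(s) (total 0); column heights now [0 0 0 2 2 0], max=2
Drop 2: I rot0 at col 2 lands with bottom-row=2; cleared 0 line(s) (total 0); column heights now [0 0 3 3 3 3], max=3
Drop 3: Z rot1 at col 2 lands with bottom-row=3; cleared 0 line(s) (total 0); column heights now [0 0 5 6 3 3], max=6
Drop 4: Z rot2 at col 3 lands with bottom-row=5; cleared 0 line(s) (total 0); column heights now [0 0 5 7 7 6], max=7
Drop 5: O rot2 at col 1 lands with bottom-row=5; cleared 0 line(s) (total 0); column heights now [0 7 7 7 7 6], max=7
Drop 6: Z rot0 at col 2 lands with bottom-row=7; cleared 0 line(s) (total 0); column heights now [0 7 9 9 8 6], max=9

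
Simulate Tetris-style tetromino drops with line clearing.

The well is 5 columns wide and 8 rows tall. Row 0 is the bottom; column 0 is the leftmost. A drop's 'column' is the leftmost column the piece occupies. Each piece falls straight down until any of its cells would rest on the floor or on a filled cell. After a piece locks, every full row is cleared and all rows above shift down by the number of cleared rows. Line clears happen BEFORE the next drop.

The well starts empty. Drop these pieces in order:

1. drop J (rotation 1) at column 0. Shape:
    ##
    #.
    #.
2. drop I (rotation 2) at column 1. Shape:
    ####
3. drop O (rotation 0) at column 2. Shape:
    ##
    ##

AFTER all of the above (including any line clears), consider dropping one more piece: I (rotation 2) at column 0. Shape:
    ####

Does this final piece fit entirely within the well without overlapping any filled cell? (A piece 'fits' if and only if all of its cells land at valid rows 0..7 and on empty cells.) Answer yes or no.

Answer: yes

Derivation:
Drop 1: J rot1 at col 0 lands with bottom-row=0; cleared 0 line(s) (total 0); column heights now [3 3 0 0 0], max=3
Drop 2: I rot2 at col 1 lands with bottom-row=3; cleared 0 line(s) (total 0); column heights now [3 4 4 4 4], max=4
Drop 3: O rot0 at col 2 lands with bottom-row=4; cleared 0 line(s) (total 0); column heights now [3 4 6 6 4], max=6
Test piece I rot2 at col 0 (width 4): heights before test = [3 4 6 6 4]; fits = True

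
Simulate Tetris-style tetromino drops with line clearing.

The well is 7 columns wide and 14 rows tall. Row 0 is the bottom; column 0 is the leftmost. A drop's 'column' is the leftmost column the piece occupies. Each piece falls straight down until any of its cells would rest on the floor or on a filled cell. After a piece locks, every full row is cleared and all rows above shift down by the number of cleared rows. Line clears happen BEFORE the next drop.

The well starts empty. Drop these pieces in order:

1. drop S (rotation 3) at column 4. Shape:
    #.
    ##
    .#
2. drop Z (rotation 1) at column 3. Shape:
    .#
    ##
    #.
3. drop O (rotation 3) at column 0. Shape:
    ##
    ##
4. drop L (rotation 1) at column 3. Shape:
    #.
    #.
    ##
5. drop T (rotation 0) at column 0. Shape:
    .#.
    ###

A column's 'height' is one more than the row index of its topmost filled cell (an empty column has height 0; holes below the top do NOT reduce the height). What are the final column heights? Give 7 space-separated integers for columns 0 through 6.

Drop 1: S rot3 at col 4 lands with bottom-row=0; cleared 0 line(s) (total 0); column heights now [0 0 0 0 3 2 0], max=3
Drop 2: Z rot1 at col 3 lands with bottom-row=2; cleared 0 line(s) (total 0); column heights now [0 0 0 4 5 2 0], max=5
Drop 3: O rot3 at col 0 lands with bottom-row=0; cleared 0 line(s) (total 0); column heights now [2 2 0 4 5 2 0], max=5
Drop 4: L rot1 at col 3 lands with bottom-row=5; cleared 0 line(s) (total 0); column heights now [2 2 0 8 6 2 0], max=8
Drop 5: T rot0 at col 0 lands with bottom-row=2; cleared 0 line(s) (total 0); column heights now [3 4 3 8 6 2 0], max=8

Answer: 3 4 3 8 6 2 0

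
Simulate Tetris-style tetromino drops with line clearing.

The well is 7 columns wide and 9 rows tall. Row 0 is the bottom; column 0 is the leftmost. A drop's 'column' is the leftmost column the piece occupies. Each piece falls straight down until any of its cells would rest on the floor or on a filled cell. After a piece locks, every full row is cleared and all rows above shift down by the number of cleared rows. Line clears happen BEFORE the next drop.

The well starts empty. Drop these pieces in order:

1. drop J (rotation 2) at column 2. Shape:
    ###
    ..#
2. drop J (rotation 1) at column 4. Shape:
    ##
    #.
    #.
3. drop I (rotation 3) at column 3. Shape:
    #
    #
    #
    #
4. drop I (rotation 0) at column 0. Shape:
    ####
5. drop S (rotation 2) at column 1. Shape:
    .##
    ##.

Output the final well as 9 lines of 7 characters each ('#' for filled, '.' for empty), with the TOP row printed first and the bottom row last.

Drop 1: J rot2 at col 2 lands with bottom-row=0; cleared 0 line(s) (total 0); column heights now [0 0 2 2 2 0 0], max=2
Drop 2: J rot1 at col 4 lands with bottom-row=2; cleared 0 line(s) (total 0); column heights now [0 0 2 2 5 5 0], max=5
Drop 3: I rot3 at col 3 lands with bottom-row=2; cleared 0 line(s) (total 0); column heights now [0 0 2 6 5 5 0], max=6
Drop 4: I rot0 at col 0 lands with bottom-row=6; cleared 0 line(s) (total 0); column heights now [7 7 7 7 5 5 0], max=7
Drop 5: S rot2 at col 1 lands with bottom-row=7; cleared 0 line(s) (total 0); column heights now [7 8 9 9 5 5 0], max=9

Answer: ..##...
.##....
####...
...#...
...###.
...##..
...##..
..###..
....#..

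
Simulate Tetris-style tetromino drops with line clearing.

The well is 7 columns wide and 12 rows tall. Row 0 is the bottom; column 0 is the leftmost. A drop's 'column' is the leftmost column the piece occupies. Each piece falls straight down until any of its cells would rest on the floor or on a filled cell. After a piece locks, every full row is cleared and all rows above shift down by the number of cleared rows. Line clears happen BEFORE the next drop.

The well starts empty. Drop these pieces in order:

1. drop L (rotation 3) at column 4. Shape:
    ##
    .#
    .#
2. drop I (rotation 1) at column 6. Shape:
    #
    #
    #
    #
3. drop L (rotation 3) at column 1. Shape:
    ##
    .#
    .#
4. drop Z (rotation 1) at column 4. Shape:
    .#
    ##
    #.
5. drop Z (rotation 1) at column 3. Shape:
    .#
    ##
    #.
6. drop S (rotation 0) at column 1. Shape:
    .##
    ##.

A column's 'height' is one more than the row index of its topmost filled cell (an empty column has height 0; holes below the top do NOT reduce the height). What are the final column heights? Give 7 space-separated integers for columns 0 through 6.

Answer: 0 6 7 7 7 6 4

Derivation:
Drop 1: L rot3 at col 4 lands with bottom-row=0; cleared 0 line(s) (total 0); column heights now [0 0 0 0 3 3 0], max=3
Drop 2: I rot1 at col 6 lands with bottom-row=0; cleared 0 line(s) (total 0); column heights now [0 0 0 0 3 3 4], max=4
Drop 3: L rot3 at col 1 lands with bottom-row=0; cleared 0 line(s) (total 0); column heights now [0 3 3 0 3 3 4], max=4
Drop 4: Z rot1 at col 4 lands with bottom-row=3; cleared 0 line(s) (total 0); column heights now [0 3 3 0 5 6 4], max=6
Drop 5: Z rot1 at col 3 lands with bottom-row=4; cleared 0 line(s) (total 0); column heights now [0 3 3 6 7 6 4], max=7
Drop 6: S rot0 at col 1 lands with bottom-row=5; cleared 0 line(s) (total 0); column heights now [0 6 7 7 7 6 4], max=7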